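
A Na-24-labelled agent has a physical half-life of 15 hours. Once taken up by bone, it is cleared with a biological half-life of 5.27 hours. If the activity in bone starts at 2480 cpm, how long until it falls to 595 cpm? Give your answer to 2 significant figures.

1/t_eff = 1/t_phys + 1/t_biol = 1/15 + 1/5.27 = 0.25642 per hour.
t_eff = 15 × 5.27 / (15 + 5.27) ≈ 3.8999 hours.
n = log₂(2480/595) ≈ 2.0594; t = 2.0594 × 3.8999 ≈ 8.0313 hours.

8.0 hours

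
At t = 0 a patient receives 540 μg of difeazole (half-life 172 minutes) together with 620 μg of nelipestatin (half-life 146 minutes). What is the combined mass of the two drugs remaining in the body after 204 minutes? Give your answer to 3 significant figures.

difeazole: 540 × (1/2)^(204/172) = 540 × (1/2)^1.186 ≈ 237.33 μg.
nelipestatin: 620 × (1/2)^(204/146) = 620 × (1/2)^1.3973 ≈ 235.38 μg.
Total = 237.33 + 235.38 ≈ 472.72 μg.

473 μg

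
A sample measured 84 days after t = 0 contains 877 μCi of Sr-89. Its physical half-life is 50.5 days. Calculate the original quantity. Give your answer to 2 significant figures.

Number of half-lives elapsed: n = 84/50.5 ≈ 1.6634.
A₀ = A × 2^n = 877 × 2^1.6634 = 877 × 3.1675 ≈ 2777.9 μCi.

2800 μCi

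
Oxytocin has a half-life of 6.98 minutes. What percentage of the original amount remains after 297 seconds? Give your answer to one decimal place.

61.2%

297 seconds = 4.95 minutes.
n = 4.95/6.98 ≈ 0.70917 half-lives.
Fraction remaining = (1/2)^0.70917 ≈ 0.61167, i.e. 61.167%.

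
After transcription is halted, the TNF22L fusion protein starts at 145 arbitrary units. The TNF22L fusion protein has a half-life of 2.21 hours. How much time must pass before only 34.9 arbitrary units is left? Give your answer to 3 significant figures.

Fraction remaining = 34.9/145 ≈ 0.24069.
n = log₂(145/34.9) = ln(4.1547)/ln 2 ≈ 2.0548 half-lives.
t = n × t½ = 2.0548 × 2.21 ≈ 4.541 hours.

4.54 hours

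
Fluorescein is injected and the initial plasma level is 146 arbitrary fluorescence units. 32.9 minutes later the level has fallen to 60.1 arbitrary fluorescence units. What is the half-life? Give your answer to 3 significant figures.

25.7 minutes

A/A₀ = 60.1/146 ≈ 0.41164.
n = log₂(2.4293) ≈ 1.2805 half-lives elapsed in 32.9 minutes.
t½ = 32.9/1.2805 ≈ 25.692 minutes.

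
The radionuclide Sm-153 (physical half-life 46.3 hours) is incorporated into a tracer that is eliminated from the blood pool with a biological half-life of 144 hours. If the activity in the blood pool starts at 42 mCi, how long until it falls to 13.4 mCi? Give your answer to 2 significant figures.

1/t_eff = 1/t_phys + 1/t_biol = 1/46.3 + 1/144 = 0.028543 per hour.
t_eff = 46.3 × 144 / (46.3 + 144) ≈ 35.035 hours.
n = log₂(42/13.4) ≈ 1.6482; t = 1.6482 × 35.035 ≈ 57.743 hours.

58 hours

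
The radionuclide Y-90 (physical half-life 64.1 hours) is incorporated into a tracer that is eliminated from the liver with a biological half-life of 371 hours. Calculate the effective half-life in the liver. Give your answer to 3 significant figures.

54.7 hours

1/t_eff = 1/t_phys + 1/t_biol = 1/64.1 + 1/371 = 0.018296 per hour.
t_eff = 64.1 × 371 / (64.1 + 371) ≈ 54.657 hours.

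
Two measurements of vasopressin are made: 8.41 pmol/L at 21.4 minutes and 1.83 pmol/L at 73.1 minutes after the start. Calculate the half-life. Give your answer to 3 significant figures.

Over Δt = 73.1 − 21.4 = 51.7 minutes, the level fell by a factor of 8.41/1.83 ≈ 4.5956.
n = log₂(4.5956) ≈ 2.2003 half-lives, so t½ = 51.7/2.2003 ≈ 23.497 minutes.

23.5 minutes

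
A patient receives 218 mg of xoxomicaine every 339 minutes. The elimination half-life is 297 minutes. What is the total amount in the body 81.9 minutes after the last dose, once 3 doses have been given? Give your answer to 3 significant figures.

299 mg

The 3 doses were given 759.9, 420.9, 81.9 minutes ago.
Total = 218·(1/2)^(759.9/297) + 218·(1/2)^(420.9/297) + 218·(1/2)^(81.9/297)
      = 37.004 + 81.629 + 180.07 ≈ 298.7 mg.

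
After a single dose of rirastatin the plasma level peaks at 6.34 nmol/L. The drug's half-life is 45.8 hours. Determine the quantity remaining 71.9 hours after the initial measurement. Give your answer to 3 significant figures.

Number of half-lives: n = 71.9/45.8 ≈ 1.5699.
Remaining = 6.34 × (1/2)^1.5699 = 6.34 × 0.33684 ≈ 2.1356 nmol/L.

2.14 nmol/L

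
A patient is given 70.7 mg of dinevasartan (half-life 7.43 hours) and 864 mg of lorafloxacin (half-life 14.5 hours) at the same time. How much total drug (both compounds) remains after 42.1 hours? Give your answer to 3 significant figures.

117 mg

dinevasartan: 70.7 × (1/2)^(42.1/7.43) = 70.7 × (1/2)^5.6662 ≈ 1.3923 mg.
lorafloxacin: 864 × (1/2)^(42.1/14.5) = 864 × (1/2)^2.9034 ≈ 115.48 mg.
Total = 1.3923 + 115.48 ≈ 116.87 mg.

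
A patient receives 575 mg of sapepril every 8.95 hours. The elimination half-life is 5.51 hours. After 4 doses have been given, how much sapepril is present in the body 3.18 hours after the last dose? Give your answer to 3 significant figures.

564 mg

The 4 doses were given 30.03, 21.08, 12.13, 3.18 hours ago.
Total = 575·(1/2)^(30.03/5.51) + 575·(1/2)^(21.08/5.51) + 575·(1/2)^(12.13/5.51) + 575·(1/2)^(3.18/5.51)
      = 13.153 + 40.55 + 125.02 + 385.42 ≈ 564.14 mg.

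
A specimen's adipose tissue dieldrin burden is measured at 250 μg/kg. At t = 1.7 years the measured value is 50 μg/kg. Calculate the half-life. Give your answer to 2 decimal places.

0.73 years

A/A₀ = 50/250 ≈ 0.2.
n = log₂(5) ≈ 2.3219 half-lives elapsed in 1.7 years.
t½ = 1.7/2.3219 ≈ 0.73215 years.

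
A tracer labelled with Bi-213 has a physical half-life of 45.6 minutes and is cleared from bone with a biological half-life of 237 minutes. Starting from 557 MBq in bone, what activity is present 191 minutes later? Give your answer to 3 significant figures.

1/t_eff = 1/t_phys + 1/t_biol = 1/45.6 + 1/237 = 0.026149 per minute.
t_eff = 45.6 × 237 / (45.6 + 237) ≈ 38.242 minutes.
Remaining = 557 × (1/2)^(191/38.242) = 557 × (1/2)^4.9945 ≈ 17.473 MBq.

17.5 MBq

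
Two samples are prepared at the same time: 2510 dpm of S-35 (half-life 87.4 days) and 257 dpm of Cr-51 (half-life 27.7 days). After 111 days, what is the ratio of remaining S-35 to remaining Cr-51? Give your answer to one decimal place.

S-35: 2510 × (1/2)^(111/87.4) = 2510 × (1/2)^1.27 ≈ 1040.8 dpm.
Cr-51: 257 × (1/2)^(111/27.7) = 257 × (1/2)^4.0072 ≈ 15.982 dpm.
Ratio ≈ 1040.8 / 15.982 ≈ 65.121.

65.1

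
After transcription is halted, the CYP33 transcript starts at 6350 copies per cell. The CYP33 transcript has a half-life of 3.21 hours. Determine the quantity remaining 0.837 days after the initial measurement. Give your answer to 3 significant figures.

Convert the elapsed time: 0.837 days = 20.088 hours.
Number of half-lives: n = 20.088/3.21 ≈ 6.2579.
Remaining = 6350 × (1/2)^6.2579 = 6350 × 0.013067 ≈ 82.975 copies per cell.

83.0 copies per cell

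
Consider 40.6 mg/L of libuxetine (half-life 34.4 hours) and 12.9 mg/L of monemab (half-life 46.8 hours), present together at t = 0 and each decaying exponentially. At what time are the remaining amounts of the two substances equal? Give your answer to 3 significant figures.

215 hours

Set 40.6·(1/2)^(t/34.4) = 12.9·(1/2)^(t/46.8).
Taking log₂: log₂(40.6/12.9) = t·(1/34.4 − 1/46.8).
log₂(3.1473) = 1.6541; 1/34.4 − 1/46.8 = 0.0077022.
t = 1.6541 / 0.0077022 ≈ 214.76 hours.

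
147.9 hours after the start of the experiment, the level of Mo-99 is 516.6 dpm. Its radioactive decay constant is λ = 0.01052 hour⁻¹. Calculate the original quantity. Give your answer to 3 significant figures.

2450 dpm

t½ = ln 2 / λ = 0.69315 / 0.01052 ≈ 65.889 hours.
Number of half-lives elapsed: n = 147.9/65.889 ≈ 2.2447.
A₀ = A × 2^n = 516.6 × 2^2.2447 = 516.6 × 4.7394 ≈ 2448.4 dpm.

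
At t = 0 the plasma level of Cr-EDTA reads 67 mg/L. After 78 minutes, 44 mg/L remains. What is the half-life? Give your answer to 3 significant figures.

A/A₀ = 44/67 ≈ 0.65672.
n = log₂(1.5227) ≈ 0.60666 half-lives elapsed in 78 minutes.
t½ = 78/0.60666 ≈ 128.57 minutes.

129 minutes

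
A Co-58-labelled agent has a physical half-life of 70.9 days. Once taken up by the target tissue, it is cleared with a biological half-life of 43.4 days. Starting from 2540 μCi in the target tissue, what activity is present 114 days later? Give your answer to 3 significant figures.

1/t_eff = 1/t_phys + 1/t_biol = 1/70.9 + 1/43.4 = 0.037146 per day.
t_eff = 70.9 × 43.4 / (70.9 + 43.4) ≈ 26.921 days.
Remaining = 2540 × (1/2)^(114/26.921) = 2540 × (1/2)^4.2346 ≈ 134.92 μCi.

135 μCi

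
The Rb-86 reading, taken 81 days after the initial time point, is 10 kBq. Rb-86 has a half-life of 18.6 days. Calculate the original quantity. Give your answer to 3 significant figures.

Number of half-lives elapsed: n = 81/18.6 ≈ 4.3548.
A₀ = A × 2^n = 10 × 2^4.3548 = 10 × 20.461 ≈ 204.61 kBq.

205 kBq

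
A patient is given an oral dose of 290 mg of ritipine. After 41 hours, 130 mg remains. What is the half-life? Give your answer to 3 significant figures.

35.4 hours

A/A₀ = 130/290 ≈ 0.44828.
n = log₂(2.2308) ≈ 1.1575 half-lives elapsed in 41 hours.
t½ = 41/1.1575 ≈ 35.42 hours.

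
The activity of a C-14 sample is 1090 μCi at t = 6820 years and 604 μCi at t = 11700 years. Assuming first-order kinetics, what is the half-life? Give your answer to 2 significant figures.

5700 years

Over Δt = 11700 − 6820 = 4880 years, the level fell by a factor of 1090/604 ≈ 1.8046.
n = log₂(1.8046) ≈ 0.85171 half-lives, so t½ = 4880/0.85171 ≈ 5729.7 years.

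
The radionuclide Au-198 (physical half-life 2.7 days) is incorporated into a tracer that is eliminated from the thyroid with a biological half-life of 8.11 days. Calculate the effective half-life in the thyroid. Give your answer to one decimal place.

2.0 days

1/t_eff = 1/t_phys + 1/t_biol = 1/2.7 + 1/8.11 = 0.49367 per day.
t_eff = 2.7 × 8.11 / (2.7 + 8.11) ≈ 2.0256 days.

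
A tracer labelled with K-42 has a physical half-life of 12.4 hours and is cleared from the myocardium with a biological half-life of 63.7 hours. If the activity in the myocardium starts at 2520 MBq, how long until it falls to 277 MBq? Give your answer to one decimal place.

1/t_eff = 1/t_phys + 1/t_biol = 1/12.4 + 1/63.7 = 0.096344 per hour.
t_eff = 12.4 × 63.7 / (12.4 + 63.7) ≈ 10.38 hours.
n = log₂(2520/277) ≈ 3.1855; t = 3.1855 × 10.38 ≈ 33.064 hours.

33.1 hours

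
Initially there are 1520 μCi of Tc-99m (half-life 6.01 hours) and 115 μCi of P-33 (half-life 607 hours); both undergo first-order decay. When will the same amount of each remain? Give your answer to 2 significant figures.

23 hours

Set 1520·(1/2)^(t/6.01) = 115·(1/2)^(t/607).
Taking log₂: log₂(1520/115) = t·(1/6.01 − 1/607).
log₂(13.217) = 3.7244; 1/6.01 − 1/607 = 0.16474.
t = 3.7244 / 0.16474 ≈ 22.607 hours.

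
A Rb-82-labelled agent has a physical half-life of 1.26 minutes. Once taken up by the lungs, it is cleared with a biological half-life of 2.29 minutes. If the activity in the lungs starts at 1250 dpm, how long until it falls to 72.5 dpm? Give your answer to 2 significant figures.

1/t_eff = 1/t_phys + 1/t_biol = 1/1.26 + 1/2.29 = 1.2303 per minute.
t_eff = 1.26 × 2.29 / (1.26 + 2.29) ≈ 0.81279 minutes.
n = log₂(1250/72.5) ≈ 4.1078; t = 4.1078 × 0.81279 ≈ 3.3388 minutes.

3.3 minutes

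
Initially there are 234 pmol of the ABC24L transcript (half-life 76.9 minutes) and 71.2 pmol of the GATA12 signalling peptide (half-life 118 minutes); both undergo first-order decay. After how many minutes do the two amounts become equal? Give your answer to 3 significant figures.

379 minutes

Set 234·(1/2)^(t/76.9) = 71.2·(1/2)^(t/118).
Taking log₂: log₂(234/71.2) = t·(1/76.9 − 1/118).
log₂(3.2865) = 1.7166; 1/76.9 − 1/118 = 0.0045293.
t = 1.7166 / 0.0045293 ≈ 378.99 minutes.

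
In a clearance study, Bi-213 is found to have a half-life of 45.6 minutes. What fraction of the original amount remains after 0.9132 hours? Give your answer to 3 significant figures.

0.9132 hours = 54.792 minutes.
n = 54.792/45.6 ≈ 1.2016 half-lives.
Fraction remaining = (1/2)^1.2016 ≈ 0.4348.

0.435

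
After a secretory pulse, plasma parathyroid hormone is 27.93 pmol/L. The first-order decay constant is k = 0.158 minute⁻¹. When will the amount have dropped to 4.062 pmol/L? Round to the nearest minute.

t½ = ln 2 / k = 0.69315 / 0.158 ≈ 4.387 minutes.
Fraction remaining = 4.062/27.93 ≈ 0.14544.
n = log₂(27.93/4.062) = ln(6.8759)/ln 2 ≈ 2.7816 half-lives.
t = n × t½ = 2.7816 × 4.387 ≈ 12.203 minutes.

12 minutes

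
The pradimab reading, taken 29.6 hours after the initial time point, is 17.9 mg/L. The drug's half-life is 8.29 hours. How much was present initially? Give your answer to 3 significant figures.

Number of half-lives elapsed: n = 29.6/8.29 ≈ 3.5706.
A₀ = A × 2^n = 17.9 × 2^3.5706 = 17.9 × 11.881 ≈ 212.67 mg/L.

213 mg/L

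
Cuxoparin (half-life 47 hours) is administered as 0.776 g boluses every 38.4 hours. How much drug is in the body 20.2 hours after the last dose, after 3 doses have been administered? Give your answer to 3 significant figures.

1.09 g

The 3 doses were given 97, 58.6, 20.2 hours ago.
Total = 0.776·(1/2)^(97/47) + 0.776·(1/2)^(58.6/47) + 0.776·(1/2)^(20.2/47)
      = 0.1856 + 0.32699 + 0.57608 ≈ 1.0887 g.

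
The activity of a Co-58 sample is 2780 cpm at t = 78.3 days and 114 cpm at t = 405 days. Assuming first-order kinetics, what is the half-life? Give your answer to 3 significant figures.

Over Δt = 405 − 78.3 = 326.7 days, the level fell by a factor of 2780/114 ≈ 24.386.
n = log₂(24.386) ≈ 4.608 half-lives, so t½ = 326.7/4.608 ≈ 70.899 days.

70.9 days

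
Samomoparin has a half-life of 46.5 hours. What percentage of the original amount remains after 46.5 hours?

n = 46.5/46.5 ≈ 1 half-life.
Fraction remaining = (1/2)^1 ≈ 0.5, i.e. 50%.

50%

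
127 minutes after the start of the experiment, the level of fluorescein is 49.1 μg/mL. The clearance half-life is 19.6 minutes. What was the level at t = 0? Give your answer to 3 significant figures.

4380 μg/mL

Number of half-lives elapsed: n = 127/19.6 ≈ 6.4796.
A₀ = A × 2^n = 49.1 × 2^6.4796 = 49.1 × 89.238 ≈ 4381.6 μg/mL.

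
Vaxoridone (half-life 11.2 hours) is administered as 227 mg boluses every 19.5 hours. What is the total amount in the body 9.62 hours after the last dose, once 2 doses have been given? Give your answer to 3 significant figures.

163 mg

The 2 doses were given 29.12, 9.62 hours ago.
Total = 227·(1/2)^(29.12/11.2) + 227·(1/2)^(9.62/11.2)
      = 37.441 + 125.16 ≈ 162.6 mg.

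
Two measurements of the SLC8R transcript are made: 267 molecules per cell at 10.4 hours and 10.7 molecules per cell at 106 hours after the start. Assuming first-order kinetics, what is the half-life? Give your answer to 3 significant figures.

20.6 hours

Over Δt = 106 − 10.4 = 95.6 hours, the level fell by a factor of 267/10.7 ≈ 24.953.
n = log₂(24.953) ≈ 4.6412 half-lives, so t½ = 95.6/4.6412 ≈ 20.598 hours.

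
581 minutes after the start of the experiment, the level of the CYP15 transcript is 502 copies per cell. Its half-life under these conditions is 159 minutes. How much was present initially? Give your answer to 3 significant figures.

Number of half-lives elapsed: n = 581/159 ≈ 3.6541.
A₀ = A × 2^n = 502 × 2^3.6541 = 502 × 12.589 ≈ 6319.7 copies per cell.

6320 copies per cell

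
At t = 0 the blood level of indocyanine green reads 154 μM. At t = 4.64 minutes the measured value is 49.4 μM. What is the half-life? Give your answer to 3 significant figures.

2.83 minutes

A/A₀ = 49.4/154 ≈ 0.32078.
n = log₂(3.1174) ≈ 1.6403 half-lives elapsed in 4.64 minutes.
t½ = 4.64/1.6403 ≈ 2.8287 minutes.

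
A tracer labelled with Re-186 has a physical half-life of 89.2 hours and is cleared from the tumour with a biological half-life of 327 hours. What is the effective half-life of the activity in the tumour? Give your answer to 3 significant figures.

70.1 hours

1/t_eff = 1/t_phys + 1/t_biol = 1/89.2 + 1/327 = 0.014269 per hour.
t_eff = 89.2 × 327 / (89.2 + 327) ≈ 70.083 hours.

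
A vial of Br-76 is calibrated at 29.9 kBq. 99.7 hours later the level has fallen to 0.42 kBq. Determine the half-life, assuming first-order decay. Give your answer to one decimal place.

A/A₀ = 0.42/29.9 ≈ 0.014047.
n = log₂(71.19) ≈ 6.1536 half-lives elapsed in 99.7 hours.
t½ = 99.7/6.1536 ≈ 16.202 hours.

16.2 hours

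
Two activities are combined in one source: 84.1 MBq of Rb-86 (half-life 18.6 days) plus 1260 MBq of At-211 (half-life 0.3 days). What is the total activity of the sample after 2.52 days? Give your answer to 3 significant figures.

Rb-86: 84.1 × (1/2)^(2.52/18.6) = 84.1 × (1/2)^0.13548 ≈ 76.562 MBq.
At-211: 1260 × (1/2)^(2.52/0.3) = 1260 × (1/2)^8.4 ≈ 3.7301 MBq.
Total = 76.562 + 3.7301 ≈ 80.292 MBq.

80.3 MBq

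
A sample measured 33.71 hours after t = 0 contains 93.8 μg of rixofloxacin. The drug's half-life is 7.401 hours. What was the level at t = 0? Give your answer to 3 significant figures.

Number of half-lives elapsed: n = 33.71/7.401 ≈ 4.5548.
A₀ = A × 2^n = 93.8 × 2^4.5548 = 93.8 × 23.503 ≈ 2204.6 μg.

2200 μg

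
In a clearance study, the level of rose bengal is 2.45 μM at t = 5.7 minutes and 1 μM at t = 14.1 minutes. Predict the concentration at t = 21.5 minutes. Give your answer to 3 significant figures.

0.454 μM

Over Δt = 14.1 − 5.7 = 8.4 minutes, the level fell by a factor of 2.45/1 ≈ 2.45.
n = log₂(2.45) ≈ 1.2928 half-lives, so t½ = 8.4/1.2928 ≈ 6.4976 minutes.
From t = 14.1 to t = 21.5: 1 × (1/2)^((21.5−14.1)/6.4976) ≈ 0.45411 μM.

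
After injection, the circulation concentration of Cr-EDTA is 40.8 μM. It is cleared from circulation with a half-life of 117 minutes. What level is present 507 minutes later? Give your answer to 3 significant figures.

2.02 μM

Number of half-lives: n = 507/117 ≈ 4.3333.
Remaining = 40.8 × (1/2)^4.3333 = 40.8 × 0.049606 ≈ 2.0239 μM.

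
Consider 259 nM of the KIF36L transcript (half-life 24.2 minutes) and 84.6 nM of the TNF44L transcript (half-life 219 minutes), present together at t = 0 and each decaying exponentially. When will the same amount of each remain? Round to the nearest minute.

Set 259·(1/2)^(t/24.2) = 84.6·(1/2)^(t/219).
Taking log₂: log₂(259/84.6) = t·(1/24.2 − 1/219).
log₂(3.0615) = 1.6142; 1/24.2 − 1/219 = 0.036756.
t = 1.6142 / 0.036756 ≈ 43.917 minutes.

44 minutes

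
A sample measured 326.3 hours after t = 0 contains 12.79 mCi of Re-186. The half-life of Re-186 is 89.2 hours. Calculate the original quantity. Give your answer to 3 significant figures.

161 mCi

Number of half-lives elapsed: n = 326.3/89.2 ≈ 3.6581.
A₀ = A × 2^n = 12.79 × 2^3.6581 = 12.79 × 12.624 ≈ 161.46 mCi.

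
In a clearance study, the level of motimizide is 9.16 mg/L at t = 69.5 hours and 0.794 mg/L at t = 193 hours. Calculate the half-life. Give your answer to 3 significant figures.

35.0 hours

Over Δt = 193 − 69.5 = 123.5 hours, the level fell by a factor of 9.16/0.794 ≈ 11.537.
n = log₂(11.537) ≈ 3.5281 half-lives, so t½ = 123.5/3.5281 ≈ 35.004 hours.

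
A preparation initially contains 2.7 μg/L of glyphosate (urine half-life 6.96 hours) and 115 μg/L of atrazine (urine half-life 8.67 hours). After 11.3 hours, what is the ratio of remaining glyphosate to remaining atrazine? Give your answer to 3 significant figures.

0.0188

glyphosate: 2.7 × (1/2)^(11.3/6.96) = 2.7 × (1/2)^1.6236 ≈ 0.87624 μg/L.
atrazine: 115 × (1/2)^(11.3/8.67) = 115 × (1/2)^1.3033 ≈ 46.596 μg/L.
Ratio ≈ 0.87624 / 46.596 ≈ 0.018805.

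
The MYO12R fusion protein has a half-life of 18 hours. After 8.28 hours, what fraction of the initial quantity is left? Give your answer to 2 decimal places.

0.73

n = 8.28/18 ≈ 0.46 half-lives.
Fraction remaining = (1/2)^0.46 ≈ 0.72699.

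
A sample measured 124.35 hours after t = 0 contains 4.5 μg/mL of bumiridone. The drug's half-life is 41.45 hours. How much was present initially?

Number of half-lives elapsed: n = 124.35/41.45 ≈ 3.
A₀ = A × 2^n = 4.5 × 2^3 = 4.5 × 8 ≈ 36 μg/mL.

36 μg/mL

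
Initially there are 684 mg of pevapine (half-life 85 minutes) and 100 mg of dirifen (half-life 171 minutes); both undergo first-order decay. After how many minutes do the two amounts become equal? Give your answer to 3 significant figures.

469 minutes

Set 684·(1/2)^(t/85) = 100·(1/2)^(t/171).
Taking log₂: log₂(684/100) = t·(1/85 − 1/171).
log₂(6.84) = 2.774; 1/85 − 1/171 = 0.0059168.
t = 2.774 / 0.0059168 ≈ 468.84 minutes.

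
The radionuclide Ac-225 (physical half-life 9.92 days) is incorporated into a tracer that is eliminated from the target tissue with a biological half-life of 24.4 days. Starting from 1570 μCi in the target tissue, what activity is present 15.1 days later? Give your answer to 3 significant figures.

356 μCi

1/t_eff = 1/t_phys + 1/t_biol = 1/9.92 + 1/24.4 = 0.14179 per day.
t_eff = 9.92 × 24.4 / (9.92 + 24.4) ≈ 7.0527 days.
Remaining = 1570 × (1/2)^(15.1/7.0527) = 1570 × (1/2)^2.141 ≈ 355.95 μCi.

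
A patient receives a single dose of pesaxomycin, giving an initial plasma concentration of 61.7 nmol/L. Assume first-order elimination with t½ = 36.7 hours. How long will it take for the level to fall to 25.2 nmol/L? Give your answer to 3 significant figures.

Fraction remaining = 25.2/61.7 ≈ 0.40843.
n = log₂(61.7/25.2) = ln(2.4484)/ln 2 ≈ 1.2918 half-lives.
t = n × t½ = 1.2918 × 36.7 ≈ 47.411 hours.

47.4 hours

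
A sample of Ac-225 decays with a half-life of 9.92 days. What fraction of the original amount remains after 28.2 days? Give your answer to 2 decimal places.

0.14

n = 28.2/9.92 ≈ 2.8427 half-lives.
Fraction remaining = (1/2)^2.8427 ≈ 0.1394.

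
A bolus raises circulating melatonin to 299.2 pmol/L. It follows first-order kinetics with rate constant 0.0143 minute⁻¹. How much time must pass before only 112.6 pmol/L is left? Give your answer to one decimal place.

t½ = ln 2 / λ = 0.69315 / 0.0143 ≈ 48.472 minutes.
Fraction remaining = 112.6/299.2 ≈ 0.37634.
n = log₂(299.2/112.6) = ln(2.6572)/ln 2 ≈ 1.4099 half-lives.
t = n × t½ = 1.4099 × 48.472 ≈ 68.341 minutes.

68.3 minutes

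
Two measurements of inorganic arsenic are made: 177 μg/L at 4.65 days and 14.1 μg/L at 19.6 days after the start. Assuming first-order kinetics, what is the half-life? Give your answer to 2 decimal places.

Over Δt = 19.6 − 4.65 = 14.95 days, the level fell by a factor of 177/14.1 ≈ 12.553.
n = log₂(12.553) ≈ 3.65 half-lives, so t½ = 14.95/3.65 ≈ 4.0959 days.

4.10 days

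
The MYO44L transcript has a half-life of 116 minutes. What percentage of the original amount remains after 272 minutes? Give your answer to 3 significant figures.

19.7%

n = 272/116 ≈ 2.3448 half-lives.
Fraction remaining = (1/2)^2.3448 ≈ 0.19685, i.e. 19.685%.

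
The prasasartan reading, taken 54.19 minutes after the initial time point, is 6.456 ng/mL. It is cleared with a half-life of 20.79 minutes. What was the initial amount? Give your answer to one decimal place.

Number of half-lives elapsed: n = 54.19/20.79 ≈ 2.6065.
A₀ = A × 2^n = 6.456 × 2^2.6065 = 6.456 × 6.0904 ≈ 39.32 ng/mL.

39.3 ng/mL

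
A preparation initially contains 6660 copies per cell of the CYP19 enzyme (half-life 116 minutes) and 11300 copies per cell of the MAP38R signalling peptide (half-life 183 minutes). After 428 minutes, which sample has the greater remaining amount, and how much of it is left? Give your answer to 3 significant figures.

CYP19 enzyme: 6660 × (1/2)^3.6897 ≈ 516.15 copies per cell.
MAP38R signalling peptide: 11300 × (1/2)^2.3388 ≈ 2233.7 copies per cell.
MAP38R signalling peptide has more remaining, at ≈ 2233.7 copies per cell.

MAP38R signalling peptide, 2230 copies per cell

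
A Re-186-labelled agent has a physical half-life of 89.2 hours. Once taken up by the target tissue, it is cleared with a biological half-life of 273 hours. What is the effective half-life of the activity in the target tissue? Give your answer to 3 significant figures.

1/t_eff = 1/t_phys + 1/t_biol = 1/89.2 + 1/273 = 0.014874 per hour.
t_eff = 89.2 × 273 / (89.2 + 273) ≈ 67.232 hours.

67.2 hours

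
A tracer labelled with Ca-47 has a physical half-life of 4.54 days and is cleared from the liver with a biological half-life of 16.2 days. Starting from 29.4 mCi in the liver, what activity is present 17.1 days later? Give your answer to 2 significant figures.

1/t_eff = 1/t_phys + 1/t_biol = 1/4.54 + 1/16.2 = 0.28199 per day.
t_eff = 4.54 × 16.2 / (4.54 + 16.2) ≈ 3.5462 days.
Remaining = 29.4 × (1/2)^(17.1/3.5462) = 29.4 × (1/2)^4.8221 ≈ 1.0393 mCi.

1.0 mCi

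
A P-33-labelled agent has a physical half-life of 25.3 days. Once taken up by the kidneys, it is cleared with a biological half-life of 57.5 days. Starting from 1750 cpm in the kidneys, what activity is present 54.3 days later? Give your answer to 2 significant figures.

210 cpm

1/t_eff = 1/t_phys + 1/t_biol = 1/25.3 + 1/57.5 = 0.056917 per day.
t_eff = 25.3 × 57.5 / (25.3 + 57.5) ≈ 17.569 days.
Remaining = 1750 × (1/2)^(54.3/17.569) = 1750 × (1/2)^3.0906 ≈ 205.44 cpm.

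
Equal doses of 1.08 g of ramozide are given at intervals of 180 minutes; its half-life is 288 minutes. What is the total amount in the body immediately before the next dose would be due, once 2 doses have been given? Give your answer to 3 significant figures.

The 2 doses were given 360, 180 minutes ago.
Total = 1.08·(1/2)^(360/288) + 1.08·(1/2)^(180/288)
      = 0.45408 + 0.70029 ≈ 1.1544 g.

1.15 g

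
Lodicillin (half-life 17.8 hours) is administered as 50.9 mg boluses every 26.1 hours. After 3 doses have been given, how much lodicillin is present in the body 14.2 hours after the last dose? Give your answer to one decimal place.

43.7 mg

The 3 doses were given 66.4, 40.3, 14.2 hours ago.
Total = 50.9·(1/2)^(66.4/17.8) + 50.9·(1/2)^(40.3/17.8) + 50.9·(1/2)^(14.2/17.8)
      = 3.8351 + 10.597 + 29.28 ≈ 43.712 mg.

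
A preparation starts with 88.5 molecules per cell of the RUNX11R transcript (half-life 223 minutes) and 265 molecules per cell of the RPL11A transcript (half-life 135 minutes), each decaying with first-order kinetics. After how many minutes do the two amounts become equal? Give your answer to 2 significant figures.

Set 88.5·(1/2)^(t/223) = 265·(1/2)^(t/135).
Taking log₂: log₂(88.5/265) = t·(1/223 − 1/135).
log₂(0.33396) = -1.5822; 1/223 − 1/135 = -0.0029231.
t = -1.5822 / -0.0029231 ≈ 541.29 minutes.

540 minutes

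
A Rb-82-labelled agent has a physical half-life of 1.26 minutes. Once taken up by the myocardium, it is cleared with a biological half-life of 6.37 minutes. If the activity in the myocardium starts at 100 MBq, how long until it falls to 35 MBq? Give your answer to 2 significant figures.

1.6 minutes

1/t_eff = 1/t_phys + 1/t_biol = 1/1.26 + 1/6.37 = 0.95064 per minute.
t_eff = 1.26 × 6.37 / (1.26 + 6.37) ≈ 1.0519 minutes.
n = log₂(100/35) ≈ 1.5146; t = 1.5146 × 1.0519 ≈ 1.5932 minutes.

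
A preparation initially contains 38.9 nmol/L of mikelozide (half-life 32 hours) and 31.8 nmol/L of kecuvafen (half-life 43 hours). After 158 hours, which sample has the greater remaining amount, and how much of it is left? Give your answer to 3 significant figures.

kecuvafen, 2.49 nmol/L

mikelozide: 38.9 × (1/2)^4.9375 ≈ 1.2694 nmol/L.
kecuvafen: 31.8 × (1/2)^3.6744 ≈ 2.4907 nmol/L.
Kecuvafen has more remaining, at ≈ 2.4907 nmol/L.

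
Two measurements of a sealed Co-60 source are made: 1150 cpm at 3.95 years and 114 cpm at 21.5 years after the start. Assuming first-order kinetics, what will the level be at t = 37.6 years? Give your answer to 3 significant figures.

Over Δt = 21.5 − 3.95 = 17.55 years, the level fell by a factor of 1150/114 ≈ 10.088.
n = log₂(10.088) ≈ 3.3345 half-lives, so t½ = 17.55/3.3345 ≈ 5.2631 years.
From t = 21.5 to t = 37.6: 114 × (1/2)^((37.6−21.5)/5.2631) ≈ 13.679 cpm.

13.7 cpm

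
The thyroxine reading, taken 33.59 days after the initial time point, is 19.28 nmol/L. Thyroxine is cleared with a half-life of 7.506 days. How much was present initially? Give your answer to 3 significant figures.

Number of half-lives elapsed: n = 33.59/7.506 ≈ 4.4751.
A₀ = A × 2^n = 19.28 × 2^4.4751 = 19.28 × 22.24 ≈ 428.79 nmol/L.

429 nmol/L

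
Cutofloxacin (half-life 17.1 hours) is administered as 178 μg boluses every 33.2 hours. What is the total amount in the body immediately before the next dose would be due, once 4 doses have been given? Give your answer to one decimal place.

62.4 μg

The 4 doses were given 132.8, 99.6, 66.4, 33.2 hours ago.
Total = 178·(1/2)^(132.8/17.1) + 178·(1/2)^(99.6/17.1) + 178·(1/2)^(66.4/17.1) + 178·(1/2)^(33.2/17.1)
      = 0.8177 + 3.1409 + 12.064 + 46.341 ≈ 62.364 μg.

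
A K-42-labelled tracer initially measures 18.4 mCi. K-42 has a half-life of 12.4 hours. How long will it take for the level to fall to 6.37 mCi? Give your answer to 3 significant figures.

19.0 hours

Fraction remaining = 6.37/18.4 ≈ 0.3462.
n = log₂(18.4/6.37) = ln(2.8885)/ln 2 ≈ 1.5303 half-lives.
t = n × t½ = 1.5303 × 12.4 ≈ 18.976 hours.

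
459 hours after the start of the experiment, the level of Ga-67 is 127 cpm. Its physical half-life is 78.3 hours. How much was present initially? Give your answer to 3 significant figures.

Number of half-lives elapsed: n = 459/78.3 ≈ 5.8621.
A₀ = A × 2^n = 127 × 2^5.8621 = 127 × 58.165 ≈ 7386.9 cpm.

7390 cpm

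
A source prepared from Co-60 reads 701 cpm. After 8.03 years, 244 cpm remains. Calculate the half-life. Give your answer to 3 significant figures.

A/A₀ = 244/701 ≈ 0.34807.
n = log₂(2.873) ≈ 1.5225 half-lives elapsed in 8.03 years.
t½ = 8.03/1.5225 ≈ 5.2741 years.

5.27 years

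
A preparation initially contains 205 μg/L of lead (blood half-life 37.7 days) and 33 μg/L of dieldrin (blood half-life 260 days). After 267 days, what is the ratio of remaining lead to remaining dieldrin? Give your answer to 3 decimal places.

0.093

lead: 205 × (1/2)^(267/37.7) = 205 × (1/2)^7.0822 ≈ 1.5128 μg/L.
dieldrin: 33 × (1/2)^(267/260) = 33 × (1/2)^1.0269 ≈ 16.195 μg/L.
Ratio ≈ 1.5128 / 16.195 ≈ 0.093414.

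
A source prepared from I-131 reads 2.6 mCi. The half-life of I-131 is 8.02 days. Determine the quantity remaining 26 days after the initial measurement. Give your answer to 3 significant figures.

0.275 mCi

Number of half-lives: n = 26/8.02 ≈ 3.2419.
Remaining = 2.6 × (1/2)^3.2419 = 2.6 × 0.1057 ≈ 0.27483 mCi.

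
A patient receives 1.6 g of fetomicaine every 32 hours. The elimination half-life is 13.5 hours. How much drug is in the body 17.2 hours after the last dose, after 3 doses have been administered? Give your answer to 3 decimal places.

The 3 doses were given 81.2, 49.2, 17.2 hours ago.
Total = 1.6·(1/2)^(81.2/13.5) + 1.6·(1/2)^(49.2/13.5) + 1.6·(1/2)^(17.2/13.5)
      = 0.024745 + 0.12795 + 0.66158 ≈ 0.81428 g.

0.814 g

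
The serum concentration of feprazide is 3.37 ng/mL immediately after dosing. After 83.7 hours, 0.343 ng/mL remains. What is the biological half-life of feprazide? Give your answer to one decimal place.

A/A₀ = 0.343/3.37 ≈ 0.10178.
n = log₂(9.8251) ≈ 3.2965 half-lives elapsed in 83.7 hours.
t½ = 83.7/3.2965 ≈ 25.391 hours.

25.4 hours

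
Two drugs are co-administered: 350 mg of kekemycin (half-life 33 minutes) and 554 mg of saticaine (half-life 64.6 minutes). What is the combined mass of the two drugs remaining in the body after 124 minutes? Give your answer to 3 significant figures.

kekemycin: 350 × (1/2)^(124/33) = 350 × (1/2)^3.7576 ≈ 25.878 mg.
saticaine: 554 × (1/2)^(124/64.6) = 554 × (1/2)^1.9195 ≈ 146.45 mg.
Total = 25.878 + 146.45 ≈ 172.32 mg.

172 mg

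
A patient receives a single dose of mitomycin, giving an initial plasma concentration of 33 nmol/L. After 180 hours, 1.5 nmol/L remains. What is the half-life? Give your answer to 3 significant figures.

40.4 hours

A/A₀ = 1.5/33 ≈ 0.045455.
n = log₂(22) ≈ 4.4594 half-lives elapsed in 180 hours.
t½ = 180/4.4594 ≈ 40.364 hours.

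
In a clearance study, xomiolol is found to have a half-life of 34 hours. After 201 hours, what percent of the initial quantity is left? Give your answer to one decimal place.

1.7%

n = 201/34 ≈ 5.9118 half-lives.
Fraction remaining = (1/2)^5.9118 ≈ 0.01661, i.e. 1.661%.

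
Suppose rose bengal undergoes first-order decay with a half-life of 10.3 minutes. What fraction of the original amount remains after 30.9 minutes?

0.125

n = 30.9/10.3 ≈ 3 half-lives.
Fraction remaining = (1/2)^3 ≈ 0.125.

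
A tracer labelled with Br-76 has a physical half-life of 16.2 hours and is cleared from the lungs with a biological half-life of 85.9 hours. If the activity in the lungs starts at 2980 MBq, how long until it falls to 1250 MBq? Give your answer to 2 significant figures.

17 hours

1/t_eff = 1/t_phys + 1/t_biol = 1/16.2 + 1/85.9 = 0.07337 per hour.
t_eff = 16.2 × 85.9 / (16.2 + 85.9) ≈ 13.63 hours.
n = log₂(2980/1250) ≈ 1.2534; t = 1.2534 × 13.63 ≈ 17.083 hours.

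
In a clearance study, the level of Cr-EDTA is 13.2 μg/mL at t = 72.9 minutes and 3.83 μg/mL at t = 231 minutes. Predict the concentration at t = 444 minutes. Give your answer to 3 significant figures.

Over Δt = 231 − 72.9 = 158.1 minutes, the level fell by a factor of 13.2/3.83 ≈ 3.4465.
n = log₂(3.4465) ≈ 1.7851 half-lives, so t½ = 158.1/1.7851 ≈ 88.565 minutes.
From t = 231 to t = 444: 3.83 × (1/2)^((444−231)/88.565) ≈ 0.72314 μg/mL.

0.723 μg/mL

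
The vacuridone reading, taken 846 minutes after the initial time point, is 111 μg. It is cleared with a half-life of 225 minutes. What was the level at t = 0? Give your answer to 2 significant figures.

Number of half-lives elapsed: n = 846/225 ≈ 3.76.
A₀ = A × 2^n = 111 × 2^3.76 = 111 × 13.548 ≈ 1503.8 μg.

1500 μg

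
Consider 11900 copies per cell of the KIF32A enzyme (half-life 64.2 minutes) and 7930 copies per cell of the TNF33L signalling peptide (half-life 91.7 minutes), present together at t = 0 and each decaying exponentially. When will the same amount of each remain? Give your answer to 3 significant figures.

Set 11900·(1/2)^(t/64.2) = 7930·(1/2)^(t/91.7).
Taking log₂: log₂(11900/7930) = t·(1/64.2 − 1/91.7).
log₂(1.5006) = 0.58557; 1/64.2 − 1/91.7 = 0.0046712.
t = 0.58557 / 0.0046712 ≈ 125.36 minutes.

125 minutes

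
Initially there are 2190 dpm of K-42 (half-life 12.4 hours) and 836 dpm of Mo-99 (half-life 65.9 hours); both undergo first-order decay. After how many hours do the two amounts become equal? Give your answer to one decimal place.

Set 2190·(1/2)^(t/12.4) = 836·(1/2)^(t/65.9).
Taking log₂: log₂(2190/836) = t·(1/12.4 − 1/65.9).
log₂(2.6196) = 1.3894; 1/12.4 − 1/65.9 = 0.065471.
t = 1.3894 / 0.065471 ≈ 21.221 hours.

21.2 hours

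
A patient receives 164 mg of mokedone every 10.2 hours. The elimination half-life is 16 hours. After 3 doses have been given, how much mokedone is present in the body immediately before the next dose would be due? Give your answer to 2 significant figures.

220 mg

The 3 doses were given 30.6, 20.4, 10.2 hours ago.
Total = 164·(1/2)^(30.6/16) + 164·(1/2)^(20.4/16) + 164·(1/2)^(10.2/16)
      = 43.564 + 67.769 + 105.42 ≈ 216.76 mg.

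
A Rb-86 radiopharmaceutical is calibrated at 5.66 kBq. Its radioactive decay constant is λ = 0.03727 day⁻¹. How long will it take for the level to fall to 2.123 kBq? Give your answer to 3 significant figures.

t½ = ln 2 / λ = 0.69315 / 0.03727 ≈ 18.598 days.
Fraction remaining = 2.123/5.66 ≈ 0.37509.
n = log₂(5.66/2.123) = ln(2.666)/ln 2 ≈ 1.4147 half-lives.
t = n × t½ = 1.4147 × 18.598 ≈ 26.311 days.

26.3 days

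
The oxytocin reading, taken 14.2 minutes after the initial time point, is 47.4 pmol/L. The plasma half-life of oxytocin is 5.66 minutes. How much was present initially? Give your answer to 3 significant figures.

270 pmol/L

Number of half-lives elapsed: n = 14.2/5.66 ≈ 2.5088.
A₀ = A × 2^n = 47.4 × 2^2.5088 = 47.4 × 5.6916 ≈ 269.78 pmol/L.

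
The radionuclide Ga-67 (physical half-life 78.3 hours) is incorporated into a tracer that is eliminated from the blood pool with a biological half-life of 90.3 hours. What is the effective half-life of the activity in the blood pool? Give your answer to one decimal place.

41.9 hours

1/t_eff = 1/t_phys + 1/t_biol = 1/78.3 + 1/90.3 = 0.023846 per hour.
t_eff = 78.3 × 90.3 / (78.3 + 90.3) ≈ 41.936 hours.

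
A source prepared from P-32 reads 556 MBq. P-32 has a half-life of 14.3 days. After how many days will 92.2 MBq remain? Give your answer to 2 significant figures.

Fraction remaining = 92.2/556 ≈ 0.16583.
n = log₂(556/92.2) = ln(6.0304)/ln 2 ≈ 2.5922 half-lives.
t = n × t½ = 2.5922 × 14.3 ≈ 37.069 days.

37 days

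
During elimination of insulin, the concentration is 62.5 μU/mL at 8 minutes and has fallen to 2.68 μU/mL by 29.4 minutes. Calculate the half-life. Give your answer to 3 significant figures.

Over Δt = 29.4 − 8 = 21.4 minutes, the level fell by a factor of 62.5/2.68 ≈ 23.321.
n = log₂(23.321) ≈ 4.5436 half-lives, so t½ = 21.4/4.5436 ≈ 4.71 minutes.

4.71 minutes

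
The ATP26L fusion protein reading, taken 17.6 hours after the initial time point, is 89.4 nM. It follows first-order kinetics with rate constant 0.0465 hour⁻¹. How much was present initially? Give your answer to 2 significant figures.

t½ = ln 2 / k = 0.69315 / 0.0465 ≈ 14.906 hours.
Number of half-lives elapsed: n = 17.6/14.906 ≈ 1.1807.
A₀ = A × 2^n = 89.4 × 2^1.1807 = 89.4 × 2.2669 ≈ 202.66 nM.

200 nM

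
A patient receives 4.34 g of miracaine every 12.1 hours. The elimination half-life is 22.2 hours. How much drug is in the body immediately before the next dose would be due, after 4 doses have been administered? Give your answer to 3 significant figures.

7.37 g

The 4 doses were given 48.4, 36.3, 24.2, 12.1 hours ago.
Total = 4.34·(1/2)^(48.4/22.2) + 4.34·(1/2)^(36.3/22.2) + 4.34·(1/2)^(24.2/22.2) + 4.34·(1/2)^(12.1/22.2)
      = 0.95761 + 1.3972 + 2.0386 + 2.9745 ≈ 7.368 g.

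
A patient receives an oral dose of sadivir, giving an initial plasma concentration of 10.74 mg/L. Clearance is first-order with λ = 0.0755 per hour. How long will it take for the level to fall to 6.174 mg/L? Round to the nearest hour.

t½ = ln 2 / λ = 0.69315 / 0.0755 ≈ 9.1808 hours.
Fraction remaining = 6.174/10.74 ≈ 0.57486.
n = log₂(10.74/6.174) = ln(1.7396)/ln 2 ≈ 0.79872 half-lives.
t = n × t½ = 0.79872 × 9.1808 ≈ 7.3328 hours.

7 hours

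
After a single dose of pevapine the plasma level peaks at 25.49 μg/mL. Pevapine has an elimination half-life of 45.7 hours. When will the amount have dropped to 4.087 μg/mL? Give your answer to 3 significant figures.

Fraction remaining = 4.087/25.49 ≈ 0.16034.
n = log₂(25.49/4.087) = ln(6.2368)/ln 2 ≈ 2.6408 half-lives.
t = n × t½ = 2.6408 × 45.7 ≈ 120.69 hours.

121 hours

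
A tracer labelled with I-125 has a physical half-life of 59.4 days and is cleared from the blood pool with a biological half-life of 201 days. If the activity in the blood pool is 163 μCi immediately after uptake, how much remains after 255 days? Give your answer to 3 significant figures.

3.45 μCi

1/t_eff = 1/t_phys + 1/t_biol = 1/59.4 + 1/201 = 0.02181 per day.
t_eff = 59.4 × 201 / (59.4 + 201) ≈ 45.85 days.
Remaining = 163 × (1/2)^(255/45.85) = 163 × (1/2)^5.5616 ≈ 3.4513 μCi.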